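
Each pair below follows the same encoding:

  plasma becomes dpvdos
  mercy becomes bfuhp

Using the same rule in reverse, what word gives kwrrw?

tooth

The output letters match the input read backwards, each shifted +3: plasma reversed is amsalp. Read the word backwards and shift each letter +3.
Decoding kwrrw: shift back: k−3=h, w−3=t, r−3=o, r−3=o, w−3=t → htoot; then reverse → tooth.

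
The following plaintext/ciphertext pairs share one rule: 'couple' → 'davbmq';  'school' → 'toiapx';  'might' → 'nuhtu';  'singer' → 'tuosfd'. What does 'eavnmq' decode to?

Shifts by position in couple: pos 0: c→d (+1), pos 1: o→a (+12), pos 2: u→v (+1), pos 3: p→b (+12) — repeating every 2. The shifts repeat in a cycle of length 2: positions 0,1,… shift by +1, +12, then the pattern repeats.
Reversing it on eavnmq: e−1=d, a−12=o, v−1=u, n−12=b, m−1=l, q−12=e.

double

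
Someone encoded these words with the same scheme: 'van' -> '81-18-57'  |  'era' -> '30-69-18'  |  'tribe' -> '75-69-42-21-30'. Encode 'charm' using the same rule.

v(#22)→81 and a(#1)→18: differences scale by 3, so n = 3·pos + 15. Each letter becomes 3×(its alphabet position, a=1..z=26) + 15.
For charm: c=3→24, h=8→39, a=1→18, r=18→69, m=13→54.

24-39-18-69-54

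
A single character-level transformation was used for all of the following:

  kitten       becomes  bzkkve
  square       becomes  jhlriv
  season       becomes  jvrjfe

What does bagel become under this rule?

Compare letters: k→b is +17, i→z is +17, t→k is +17 — a constant shift. This is a Caesar cipher with shift 17.
For bagel: b+17=s, a+17=r, g+17=x, e+17=v, l+17=c.

srxvc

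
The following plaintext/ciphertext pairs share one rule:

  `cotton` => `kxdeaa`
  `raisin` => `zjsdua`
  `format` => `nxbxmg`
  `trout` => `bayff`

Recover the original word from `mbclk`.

essay

Letter i (0-indexed) is shifted by i+8, so successive shifts are 8, 9, 10, ….
Decoding mbclk: m−8=e, b−9=s, c−10=s, l−11=a, k−12=y.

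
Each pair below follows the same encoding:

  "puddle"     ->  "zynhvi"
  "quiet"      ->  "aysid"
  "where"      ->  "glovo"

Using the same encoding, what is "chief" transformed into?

mlsip

Shifts by position in puddle: pos 0: p→z (+10), pos 1: u→y (+4), pos 2: d→n (+10), pos 3: d→h (+4) — repeating every 2. The shifts repeat in a cycle of length 2: positions 0,1,… shift by +10, +4, then the pattern repeats.
Applying it to chief: c+10=m, h+4=l, i+10=s, e+4=i, f+10=p.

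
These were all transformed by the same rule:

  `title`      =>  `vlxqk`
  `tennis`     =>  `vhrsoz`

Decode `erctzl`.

In title: t→v is +2, i→l is +3, t→x is +4, l→q is +5 — the shift increases by 1 each position. Letter i (0-indexed) is shifted by i+2, so successive shifts are 2, 3, 4, ….
Undoing it on erctzl: e−2=c, r−3=o, c−4=y, t−5=o, z−6=t, l−7=e.

coyote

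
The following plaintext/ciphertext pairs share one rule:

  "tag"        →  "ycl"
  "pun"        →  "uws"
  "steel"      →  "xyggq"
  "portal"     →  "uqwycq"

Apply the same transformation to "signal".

The shift depends on letter class: consonant t→y is +5, but vowel a→c is +2. Two shifts are in play — +2 for a/e/i/o/u, +5 for every other letter.
Applying it to signal: s(cons)+5=x, i(vowel)+2=k, g(cons)+5=l, n(cons)+5=s, a(vowel)+2=c, l(cons)+5=q.

xklscq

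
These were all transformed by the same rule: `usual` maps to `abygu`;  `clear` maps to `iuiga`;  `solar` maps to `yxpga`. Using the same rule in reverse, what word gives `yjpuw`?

Shifts by position in usual: pos 0: u→a (+6), pos 1: s→b (+9), pos 2: u→y (+4), pos 3: a→g (+6), pos 4: l→u (+9) — repeating every 3. A repeating key of period 3 is used — shifts +6, +9, +4 over and over.
Reversing it on yjpuw: y−6=s, j−9=a, p−4=l, u−6=o, w−9=n.

salon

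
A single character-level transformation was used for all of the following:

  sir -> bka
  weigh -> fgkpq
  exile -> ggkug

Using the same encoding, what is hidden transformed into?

The shift depends on letter class: consonant s→b is +9, but vowel i→k is +2. Two shifts are in play — +2 for a/e/i/o/u, +9 for every other letter.
Applying it to hidden: h(cons)+9=q, i(vowel)+2=k, d(cons)+9=m, d(cons)+9=m, e(vowel)+2=g, n(cons)+9=w.

qkmmgw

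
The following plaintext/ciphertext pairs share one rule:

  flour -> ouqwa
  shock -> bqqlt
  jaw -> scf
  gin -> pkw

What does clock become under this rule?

luqlt

Two shifts are in play — +2 for a/e/i/o/u, +9 for every other letter.
On clock: c(cons)+9=l, l(cons)+9=u, o(vowel)+2=q, c(cons)+9=l, k(cons)+9=t.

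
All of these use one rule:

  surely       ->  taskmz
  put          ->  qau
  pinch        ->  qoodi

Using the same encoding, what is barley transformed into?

The shift depends on letter class: consonant s→t is +1, but vowel u→a is +6. Two shifts are in play — +6 for a/e/i/o/u, +1 for every other letter.
For barley: b(cons)+1=c, a(vowel)+6=g, r(cons)+1=s, l(cons)+1=m, e(vowel)+6=k, y(cons)+1=z.

cgsmkz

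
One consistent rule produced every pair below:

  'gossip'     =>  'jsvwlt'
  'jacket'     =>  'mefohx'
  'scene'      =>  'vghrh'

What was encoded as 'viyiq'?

seven

Shifts by position in gossip: pos 0: g→j (+3), pos 1: o→s (+4), pos 2: s→v (+3), pos 3: s→w (+4) — repeating every 2. It's a Vigenère-style cipher with numeric key [3,4]: position i shifts by key[i mod 2].
Undoing it on viyiq: v−3=s, i−4=e, y−3=v, i−4=e, q−3=n.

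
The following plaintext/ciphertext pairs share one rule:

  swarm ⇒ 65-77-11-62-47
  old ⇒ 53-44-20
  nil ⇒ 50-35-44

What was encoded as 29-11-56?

With a=1..z=26, the number is 3·pos + 8.
Undoing it on 29-11-56: 29→(29−8)÷3=7=g, 11→(11−8)÷3=1=a, 56→(56−8)÷3=16=p.

gap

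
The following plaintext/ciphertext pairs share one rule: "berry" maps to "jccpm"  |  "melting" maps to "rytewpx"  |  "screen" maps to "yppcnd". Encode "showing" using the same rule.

The output letters match the input read backwards, each shifted +11: berry reversed is yrreb. Two steps: reverse the string, then apply a Caesar shift of +11.
Applying it to showing: reverse → gniwohs; then shift: g+11=r, n+11=y, i+11=t, w+11=h, o+11=z, h+11=s, s+11=d.

rythzsd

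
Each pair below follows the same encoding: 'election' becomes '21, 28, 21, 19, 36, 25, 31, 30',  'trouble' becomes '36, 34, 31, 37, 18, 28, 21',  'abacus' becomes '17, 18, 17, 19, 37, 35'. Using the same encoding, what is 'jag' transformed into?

26, 17, 23

Each letter is replaced by its alphabet position (a=1..z=26) + 16.
Applying it to jag: j=10→26, a=1→17, g=7→23.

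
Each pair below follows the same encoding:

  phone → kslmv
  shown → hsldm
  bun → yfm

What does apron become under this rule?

Each pair mirrors across the alphabet (p↔k, h↔s, o↔l): positions sum to 25. Letters are reflected about the middle of the alphabet (position → 25−position): Atbash.
On apron: a↔z, p↔k, r↔i, o↔l, n↔m.

zkilm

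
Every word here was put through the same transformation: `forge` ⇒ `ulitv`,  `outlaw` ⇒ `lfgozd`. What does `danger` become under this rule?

wzmtvi

Each pair mirrors across the alphabet (f↔u, o↔l, r↔i): positions sum to 25. Letters are reflected about the middle of the alphabet (position → 25−position): Atbash.
On danger: d↔w, a↔z, n↔m, g↔t, e↔v, r↔i.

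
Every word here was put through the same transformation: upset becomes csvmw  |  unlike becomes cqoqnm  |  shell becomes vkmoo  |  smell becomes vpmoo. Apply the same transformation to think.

Two shifts are in play — +8 for a/e/i/o/u, +3 for every other letter.
Applying it to think: t(cons)+3=w, h(cons)+3=k, i(vowel)+8=q, n(cons)+3=q, k(cons)+3=n.

wkqqn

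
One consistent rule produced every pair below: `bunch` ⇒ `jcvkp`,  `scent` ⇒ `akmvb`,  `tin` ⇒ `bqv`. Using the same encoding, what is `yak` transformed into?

It's a constant shift of +8 (ROT8).
On yak: y+8=g, a+8=i, k+8=s.

gis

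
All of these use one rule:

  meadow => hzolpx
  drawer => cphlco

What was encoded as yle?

Read the word backwards and shift each letter +11.
Reversing it on yle: shift back: y−11=n, l−11=a, e−11=t → nat; then reverse → tan.

tan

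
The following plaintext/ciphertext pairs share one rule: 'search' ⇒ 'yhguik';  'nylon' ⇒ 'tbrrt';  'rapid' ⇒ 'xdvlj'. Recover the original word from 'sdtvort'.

mansion

Shifts by position in search: pos 0: s→y (+6), pos 1: e→h (+3), pos 2: a→g (+6), pos 3: r→u (+3) — repeating every 2. It's a Vigenère-style cipher with numeric key [6,3]: position i shifts by key[i mod 2].
Undoing it on sdtvort: s−6=m, d−3=a, t−6=n, v−3=s, o−6=i, r−3=o, t−6=n.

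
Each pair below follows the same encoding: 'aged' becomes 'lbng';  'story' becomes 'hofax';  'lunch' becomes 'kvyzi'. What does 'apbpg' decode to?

rigid

This is an affine cipher: with a=0,…,z=25, each position x becomes (7x+11) mod 26.
Decoding apbpg: a(0)→15·(0−11)≡17=r; p(15)→15·(15−11)≡8=i; b(1)→15·(1−11)≡6=g; p(15)→15·(15−11)≡8=i; g(6)→15·(6−11)≡3=d (all mod 26).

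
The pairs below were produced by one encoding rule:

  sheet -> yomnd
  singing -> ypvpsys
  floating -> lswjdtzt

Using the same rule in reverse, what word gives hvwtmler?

In sheet: s→y is +6, h→o is +7, e→m is +8, e→n is +9 — the shift increases by 1 each position. Each letter shifts forward by (position + 6), i.e. 6, 7, 8, … — the shift grows by one for each successive letter.
Undoing it on hvwtmler: h−6=b, v−7=o, w−8=o, t−9=k, m−10=c, l−11=a, e−12=s, r−13=e.

bookcase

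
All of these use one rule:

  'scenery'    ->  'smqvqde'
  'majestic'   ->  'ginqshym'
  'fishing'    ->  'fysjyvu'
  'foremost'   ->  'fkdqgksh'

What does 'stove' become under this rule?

shklq

Treating letters as 0–25, the rule is x ↦ 15x + 8 (mod 26).
Applying it to stove: s(18)→15·18+8≡18=s; t(19)→15·19+8≡7=h; o(14)→15·14+8≡10=k; v(21)→15·21+8≡11=l; e(4)→15·4+8≡16=q (all mod 26).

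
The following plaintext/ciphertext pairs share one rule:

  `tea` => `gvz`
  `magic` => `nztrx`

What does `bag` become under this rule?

yzt

Each pair mirrors across the alphabet (t↔g, e↔v, a↔z): positions sum to 25. Letters are reflected about the middle of the alphabet (position → 25−position): Atbash.
Applying it to bag: b↔y, a↔z, g↔t.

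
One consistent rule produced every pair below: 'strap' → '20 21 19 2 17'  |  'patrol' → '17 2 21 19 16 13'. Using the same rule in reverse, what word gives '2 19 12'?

ark

Each letter is replaced by its alphabet position (a=1..z=26) + 1.
Decoding 2 19 12: 2→(2−1)÷1=1=a, 19→(19−1)÷1=18=r, 12→(12−1)÷1=11=k.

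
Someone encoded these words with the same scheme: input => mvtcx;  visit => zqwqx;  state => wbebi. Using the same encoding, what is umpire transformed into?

yutqvm

Shifts by position in input: pos 0: i→m (+4), pos 1: n→v (+8), pos 2: p→t (+4), pos 3: u→c (+8) — repeating every 2. It's a Vigenère-style cipher with numeric key [4,8]: position i shifts by key[i mod 2].
On umpire: u+4=y, m+8=u, p+4=t, i+8=q, r+4=v, e+8=m.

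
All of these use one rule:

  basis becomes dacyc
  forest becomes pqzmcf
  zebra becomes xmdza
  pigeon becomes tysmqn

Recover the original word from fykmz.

timer

b(1)→d(3) and a(0)→a(0) fit y≡3x+0 (mod 26); the inverse of 3 mod 26 is 9. Each letter's alphabet position (a=0..z=25) is mapped through 3·x+0 mod 26 — an affine cipher.
Decoding fykmz: f(5)→9·(5−0)≡19=t; y(24)→9·(24−0)≡8=i; k(10)→9·(10−0)≡12=m; m(12)→9·(12−0)≡4=e; z(25)→9·(25−0)≡17=r (all mod 26).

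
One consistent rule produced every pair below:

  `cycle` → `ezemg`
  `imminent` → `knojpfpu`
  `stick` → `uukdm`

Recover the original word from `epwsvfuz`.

Shifts by position in cycle: pos 0: c→e (+2), pos 1: y→z (+1), pos 2: c→e (+2), pos 3: l→m (+1) — repeating every 2. A repeating key of period 2 is used — shifts +2, +1 over and over.
Decoding epwsvfuz: e−2=c, p−1=o, w−2=u, s−1=r, v−2=t, f−1=e, u−2=s, z−1=y.

courtesy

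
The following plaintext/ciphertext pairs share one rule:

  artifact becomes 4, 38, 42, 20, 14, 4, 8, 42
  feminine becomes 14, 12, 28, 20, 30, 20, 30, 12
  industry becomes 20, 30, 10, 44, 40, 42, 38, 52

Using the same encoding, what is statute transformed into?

40, 42, 4, 42, 44, 42, 12

a(#1)→4 and r(#18)→38: differences scale by 2, so n = 2·pos + 2. With a=1..z=26, the number is 2·pos + 2.
For statute: s=19→40, t=20→42, a=1→4, t=20→42, u=21→44, t=20→42, e=5→12.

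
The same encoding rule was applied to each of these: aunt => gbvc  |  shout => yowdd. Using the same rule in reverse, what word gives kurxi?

enjoy

In aunt: a→g is +6, u→b is +7, n→v is +8, t→c is +9 — the shift increases by 1 each position. Letter i (0-indexed) is shifted by i+6, so successive shifts are 6, 7, 8, ….
Undoing it on kurxi: k−6=e, u−7=n, r−8=j, x−9=o, i−10=y.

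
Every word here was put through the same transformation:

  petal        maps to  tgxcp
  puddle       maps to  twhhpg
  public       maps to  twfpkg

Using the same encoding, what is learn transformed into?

pgcvr

The shift depends on letter class: consonant p→t is +4, but vowel e→g is +2. Vowels shift forward by 2 and consonants shift forward by 4.
For learn: l(cons)+4=p, e(vowel)+2=g, a(vowel)+2=c, r(cons)+4=v, n(cons)+4=r.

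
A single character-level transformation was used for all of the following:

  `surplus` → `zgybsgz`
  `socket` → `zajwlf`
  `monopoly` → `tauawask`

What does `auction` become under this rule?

hgjfpau

Shifts by position in surplus: pos 0: s→z (+7), pos 1: u→g (+12), pos 2: r→y (+7), pos 3: p→b (+12) — repeating every 2. The shifts repeat in a cycle of length 2: positions 0,1,… shift by +7, +12, then the pattern repeats.
Applying it to auction: a+7=h, u+12=g, c+7=j, t+12=f, i+7=p, o+12=a, n+7=u.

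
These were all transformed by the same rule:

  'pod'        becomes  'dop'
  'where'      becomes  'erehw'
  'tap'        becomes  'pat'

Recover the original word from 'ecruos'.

The output letters match the input read backwards: pod reversed is dop. It's just the letters in reverse order.
Undoing it on ecruos: then reverse → source.

source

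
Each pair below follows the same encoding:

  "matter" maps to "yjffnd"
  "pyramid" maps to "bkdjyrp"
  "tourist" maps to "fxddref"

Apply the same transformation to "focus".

rxode

The shift depends on letter class: consonant m→y is +12, but vowel a→j is +9. Two shifts are in play — +9 for a/e/i/o/u, +12 for every other letter.
On focus: f(cons)+12=r, o(vowel)+9=x, c(cons)+12=o, u(vowel)+9=d, s(cons)+12=e.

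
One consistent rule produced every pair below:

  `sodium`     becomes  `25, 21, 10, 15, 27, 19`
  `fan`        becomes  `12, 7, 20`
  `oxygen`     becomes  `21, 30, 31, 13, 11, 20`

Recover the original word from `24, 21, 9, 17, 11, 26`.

rocket

s is letter #19 and maps to 25: an offset of 6. The number is (letter's place in the alphabet, a=1) + 6.
Reversing it on 24, 21, 9, 17, 11, 26: 24→(24−6)÷1=18=r, 21→(21−6)÷1=15=o, 9→(9−6)÷1=3=c, 17→(17−6)÷1=11=k, 11→(11−6)÷1=5=e, 26→(26−6)÷1=20=t.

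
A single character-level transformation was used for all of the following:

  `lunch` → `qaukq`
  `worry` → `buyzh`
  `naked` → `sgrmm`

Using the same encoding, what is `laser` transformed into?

In lunch: l→q is +5, u→a is +6, n→u is +7, c→k is +8 — the shift increases by 1 each position. Letter i (0-indexed) is shifted by i+5, so successive shifts are 5, 6, 7, ….
On laser: l+5=q, a+6=g, s+7=z, e+8=m, r+9=a.

qgzma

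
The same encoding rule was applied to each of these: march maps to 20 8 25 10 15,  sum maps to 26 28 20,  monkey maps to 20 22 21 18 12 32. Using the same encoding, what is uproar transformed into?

28 23 25 22 8 25

The number is (letter's place in the alphabet, a=1) + 7.
For uproar: u=21→28, p=16→23, r=18→25, o=15→22, a=1→8, r=18→25.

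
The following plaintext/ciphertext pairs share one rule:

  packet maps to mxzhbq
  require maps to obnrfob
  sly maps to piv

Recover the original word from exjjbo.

hammer

Each letter is shifted forward by 23 in the alphabet (a Caesar shift of +23).
Decoding exjjbo: e−23=h, x−23=a, j−23=m, j−23=m, b−23=e, o−23=r.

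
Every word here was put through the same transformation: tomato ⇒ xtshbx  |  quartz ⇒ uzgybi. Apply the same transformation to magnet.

qfmumc

Letter i (0-indexed) is shifted by i+4, so successive shifts are 4, 5, 6, ….
For magnet: m+4=q, a+5=f, g+6=m, n+7=u, e+8=m, t+9=c.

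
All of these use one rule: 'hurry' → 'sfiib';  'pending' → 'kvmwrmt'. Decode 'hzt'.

Each letter is replaced by its mirror in the alphabet: a↔z, b↔y, c↔x, and so on (the Atbash cipher).
Undoing it on hzt: h↔s, z↔a, t↔g.

sag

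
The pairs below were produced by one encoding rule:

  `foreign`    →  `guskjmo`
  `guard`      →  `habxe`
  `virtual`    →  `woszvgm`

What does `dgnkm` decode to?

camel

The shifts repeat in a cycle of length 2: positions 0,1,… shift by +1, +6, then the pattern repeats.
Undoing it on dgnkm: d−1=c, g−6=a, n−1=m, k−6=e, m−1=l.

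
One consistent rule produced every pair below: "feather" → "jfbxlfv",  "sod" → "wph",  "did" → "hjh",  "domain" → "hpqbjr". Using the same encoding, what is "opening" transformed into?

ptfrjrk

Vowels shift forward by 1 and consonants shift forward by 4.
Applying it to opening: o(vowel)+1=p, p(cons)+4=t, e(vowel)+1=f, n(cons)+4=r, i(vowel)+1=j, n(cons)+4=r, g(cons)+4=k.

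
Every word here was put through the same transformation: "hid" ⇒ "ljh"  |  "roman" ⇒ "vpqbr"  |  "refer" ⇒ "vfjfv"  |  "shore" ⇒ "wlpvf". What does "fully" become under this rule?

jvppc

The shift depends on letter class: consonant h→l is +4, but vowel i→j is +1. The rule splits by letter class: vowels +1, consonants +4.
For fully: f(cons)+4=j, u(vowel)+1=v, l(cons)+4=p, l(cons)+4=p, y(cons)+4=c.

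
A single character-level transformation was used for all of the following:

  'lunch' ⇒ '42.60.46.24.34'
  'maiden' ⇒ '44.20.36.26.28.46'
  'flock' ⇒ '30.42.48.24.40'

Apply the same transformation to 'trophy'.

58.54.48.50.34.68

l(#12)→42 and u(#21)→60: differences scale by 2, so n = 2·pos + 18. With a=1..z=26, the number is 2·pos + 18.
Applying it to trophy: t=20→58, r=18→54, o=15→48, p=16→50, h=8→34, y=25→68.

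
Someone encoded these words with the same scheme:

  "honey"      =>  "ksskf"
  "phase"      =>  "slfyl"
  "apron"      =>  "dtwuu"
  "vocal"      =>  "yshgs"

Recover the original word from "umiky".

rider

In honey: h→k is +3, o→s is +4, n→s is +5, e→k is +6 — the shift increases by 1 each position. Letter i (0-indexed) is shifted by i+3, so successive shifts are 3, 4, 5, ….
Decoding umiky: u−3=r, m−4=i, i−5=d, k−6=e, y−7=r.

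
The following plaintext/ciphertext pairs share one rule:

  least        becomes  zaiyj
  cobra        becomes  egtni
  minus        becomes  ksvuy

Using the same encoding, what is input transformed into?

svruj

l(11)→z(25) and e(4)→a(0) fit y≡11x+8 (mod 26); the inverse of 11 mod 26 is 19. Treating letters as 0–25, the rule is x ↦ 11x + 8 (mod 26).
On input: i(8)→11·8+8≡18=s; n(13)→11·13+8≡21=v; p(15)→11·15+8≡17=r; u(20)→11·20+8≡20=u; t(19)→11·19+8≡9=j (all mod 26).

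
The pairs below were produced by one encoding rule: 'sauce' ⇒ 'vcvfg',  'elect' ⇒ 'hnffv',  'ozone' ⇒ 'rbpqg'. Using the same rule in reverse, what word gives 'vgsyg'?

serve

Shifts by position in sauce: pos 0: s→v (+3), pos 1: a→c (+2), pos 2: u→v (+1), pos 3: c→f (+3), pos 4: e→g (+2) — repeating every 3. The shifts repeat in a cycle of length 3: positions 0,1,… shift by +3, +2, +1, then the pattern repeats.
Reversing it on vgsyg: v−3=s, g−2=e, s−1=r, y−3=v, g−2=e.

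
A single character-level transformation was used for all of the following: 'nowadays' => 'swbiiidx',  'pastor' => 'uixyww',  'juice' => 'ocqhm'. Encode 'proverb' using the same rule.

The shift depends on letter class: consonant n→s is +5, but vowel o→w is +8. Two shifts are in play — +8 for a/e/i/o/u, +5 for every other letter.
Applying it to proverb: p(cons)+5=u, r(cons)+5=w, o(vowel)+8=w, v(cons)+5=a, e(vowel)+8=m, r(cons)+5=w, b(cons)+5=g.

uwwamwg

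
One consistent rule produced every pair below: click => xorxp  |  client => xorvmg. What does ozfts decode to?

laugh

Each pair mirrors across the alphabet (c↔x, l↔o, i↔r): positions sum to 25. Each letter is replaced by its mirror in the alphabet: a↔z, b↔y, c↔x, and so on (the Atbash cipher).
Reversing it on ozfts: o↔l, z↔a, f↔u, t↔g, s↔h.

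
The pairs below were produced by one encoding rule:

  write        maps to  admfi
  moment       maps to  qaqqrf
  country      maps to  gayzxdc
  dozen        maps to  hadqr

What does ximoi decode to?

Shifts by position in write: pos 0: w→a (+4), pos 1: r→d (+12), pos 2: i→m (+4), pos 3: t→f (+12) — repeating every 2. The shifts repeat in a cycle of length 2: positions 0,1,… shift by +4, +12, then the pattern repeats.
Decoding ximoi: x−4=t, i−12=w, m−4=i, o−12=c, i−4=e.

twice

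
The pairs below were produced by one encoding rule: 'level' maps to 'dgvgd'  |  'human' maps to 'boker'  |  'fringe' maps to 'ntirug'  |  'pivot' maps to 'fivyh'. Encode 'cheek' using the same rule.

Each letter's alphabet position (a=0..z=25) is mapped through 7·x+4 mod 26 — an affine cipher.
On cheek: c(2)→7·2+4≡18=s; h(7)→7·7+4≡1=b; e(4)→7·4+4≡6=g; e(4)→7·4+4≡6=g; k(10)→7·10+4≡22=w (all mod 26).

sbggw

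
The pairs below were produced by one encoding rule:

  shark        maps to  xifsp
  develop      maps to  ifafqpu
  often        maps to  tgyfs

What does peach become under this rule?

Shifts by position in shark: pos 0: s→x (+5), pos 1: h→i (+1), pos 2: a→f (+5), pos 3: r→s (+1) — repeating every 2. It's a Vigenère-style cipher with numeric key [5,1]: position i shifts by key[i mod 2].
Applying it to peach: p+5=u, e+1=f, a+5=f, c+1=d, h+5=m.

uffdm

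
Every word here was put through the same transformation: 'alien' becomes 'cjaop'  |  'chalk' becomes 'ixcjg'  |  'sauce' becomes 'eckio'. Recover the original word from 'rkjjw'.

This is an affine cipher: with a=0,…,z=25, each position x becomes (3x+2) mod 26.
Reversing it on rkjjw: r(17)→9·(17−2)≡5=f; k(10)→9·(10−2)≡20=u; j(9)→9·(9−2)≡11=l; j(9)→9·(9−2)≡11=l; w(22)→9·(22−2)≡24=y (all mod 26).

fully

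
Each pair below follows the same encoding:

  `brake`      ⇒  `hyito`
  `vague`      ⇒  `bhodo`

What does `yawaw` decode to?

storm

In brake: b→h is +6, r→y is +7, a→i is +8, k→t is +9 — the shift increases by 1 each position. Letter i (0-indexed) is shifted by i+6, so successive shifts are 6, 7, 8, ….
Undoing it on yawaw: y−6=s, a−7=t, w−8=o, a−9=r, w−10=m.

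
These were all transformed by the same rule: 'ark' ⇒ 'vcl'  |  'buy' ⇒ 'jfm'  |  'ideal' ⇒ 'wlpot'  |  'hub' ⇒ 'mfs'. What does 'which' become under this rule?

sntsh

The word is reversed, then every letter is shifted forward by 11.
On which: reverse → hcihw; then shift: h+11=s, c+11=n, i+11=t, h+11=s, w+11=h.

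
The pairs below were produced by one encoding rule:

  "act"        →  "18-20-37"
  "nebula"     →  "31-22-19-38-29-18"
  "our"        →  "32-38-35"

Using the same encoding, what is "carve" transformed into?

a is letter #1 and maps to 18: an offset of 17. Letters become their 1-based position plus 17 (so a→18, b→19, …).
Applying it to carve: c=3→20, a=1→18, r=18→35, v=22→39, e=5→22.

20-18-35-39-22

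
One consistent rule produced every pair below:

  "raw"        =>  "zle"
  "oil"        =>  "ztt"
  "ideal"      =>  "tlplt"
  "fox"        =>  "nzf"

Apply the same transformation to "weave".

epldp

The shift depends on letter class: consonant r→z is +8, but vowel a→l is +11. Two shifts are in play — +11 for a/e/i/o/u, +8 for every other letter.
For weave: w(cons)+8=e, e(vowel)+11=p, a(vowel)+11=l, v(cons)+8=d, e(vowel)+11=p.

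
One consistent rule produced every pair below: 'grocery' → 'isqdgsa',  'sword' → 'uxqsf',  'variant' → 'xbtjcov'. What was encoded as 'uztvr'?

Shifts by position in grocery: pos 0: g→i (+2), pos 1: r→s (+1), pos 2: o→q (+2), pos 3: c→d (+1) — repeating every 2. It's a Vigenère-style cipher with numeric key [2,1]: position i shifts by key[i mod 2].
Undoing it on uztvr: u−2=s, z−1=y, t−2=r, v−1=u, r−2=p.

syrup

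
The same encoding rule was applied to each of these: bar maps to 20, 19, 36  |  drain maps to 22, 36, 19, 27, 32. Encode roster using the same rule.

36, 33, 37, 38, 23, 36

Letters become their 1-based position plus 18 (so a→19, b→20, …).
Applying it to roster: r=18→36, o=15→33, s=19→37, t=20→38, e=5→23, r=18→36.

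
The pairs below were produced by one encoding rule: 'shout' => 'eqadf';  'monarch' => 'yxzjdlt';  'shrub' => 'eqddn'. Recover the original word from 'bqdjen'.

Shifts by position in shout: pos 0: s→e (+12), pos 1: h→q (+9), pos 2: o→a (+12), pos 3: u→d (+9) — repeating every 2. The shifts repeat in a cycle of length 2: positions 0,1,… shift by +12, +9, then the pattern repeats.
Reversing it on bqdjen: b−12=p, q−9=h, d−12=r, j−9=a, e−12=s, n−9=e.

phrase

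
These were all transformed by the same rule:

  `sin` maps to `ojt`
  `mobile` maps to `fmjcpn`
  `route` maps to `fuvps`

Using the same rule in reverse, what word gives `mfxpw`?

vowel

Read the word backwards and shift each letter +1.
Undoing it on mfxpw: shift back: m−1=l, f−1=e, x−1=w, p−1=o, w−1=v → lewov; then reverse → vowel.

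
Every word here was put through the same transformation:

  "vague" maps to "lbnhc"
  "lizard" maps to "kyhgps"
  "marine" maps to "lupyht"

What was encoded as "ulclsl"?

The output letters match the input read backwards, each shifted +7: vague reversed is eugav. Two steps: reverse the string, then apply a Caesar shift of +7.
Reversing it on ulclsl: shift back: u−7=n, l−7=e, c−7=v, l−7=e, s−7=l, l−7=e → nevele; then reverse → eleven.

eleven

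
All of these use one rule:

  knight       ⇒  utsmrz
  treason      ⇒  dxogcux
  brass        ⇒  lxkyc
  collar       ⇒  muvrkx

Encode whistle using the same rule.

Shifts by position in knight: pos 0: k→u (+10), pos 1: n→t (+6), pos 2: i→s (+10), pos 3: g→m (+6) — repeating every 2. The shifts repeat in a cycle of length 2: positions 0,1,… shift by +10, +6, then the pattern repeats.
Applying it to whistle: w+10=g, h+6=n, i+10=s, s+6=y, t+10=d, l+6=r, e+10=o.

gnsydro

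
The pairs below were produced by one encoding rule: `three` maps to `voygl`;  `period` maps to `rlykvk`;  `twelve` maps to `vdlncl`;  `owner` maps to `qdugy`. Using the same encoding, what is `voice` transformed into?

xvpel

Shifts by position in three: pos 0: t→v (+2), pos 1: h→o (+7), pos 2: r→y (+7), pos 3: e→g (+2), pos 4: e→l (+7) — repeating every 3. A repeating key of period 3 is used — shifts +2, +7, +7 over and over.
For voice: v+2=x, o+7=v, i+7=p, c+2=e, e+7=l.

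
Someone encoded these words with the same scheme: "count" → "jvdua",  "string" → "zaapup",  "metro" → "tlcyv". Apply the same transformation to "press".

wynzz

Shifts by position in count: pos 0: c→j (+7), pos 1: o→v (+7), pos 2: u→d (+9), pos 3: n→u (+7), pos 4: t→a (+7) — repeating every 3. It's a Vigenère-style cipher with numeric key [7,7,9]: position i shifts by key[i mod 3].
On press: p+7=w, r+7=y, e+9=n, s+7=z, s+7=z.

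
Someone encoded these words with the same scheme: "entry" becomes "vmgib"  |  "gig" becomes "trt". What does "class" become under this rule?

xozhh

Each pair mirrors across the alphabet (e↔v, n↔m, t↔g): positions sum to 25. Letters are reflected about the middle of the alphabet (position → 25−position): Atbash.
Applying it to class: c↔x, l↔o, a↔z, s↔h, s↔h.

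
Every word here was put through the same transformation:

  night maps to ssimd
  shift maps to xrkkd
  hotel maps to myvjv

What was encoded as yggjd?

Shifts by position in night: pos 0: n→s (+5), pos 1: i→s (+10), pos 2: g→i (+2), pos 3: h→m (+5), pos 4: t→d (+10) — repeating every 3. It's a Vigenère-style cipher with numeric key [5,10,2]: position i shifts by key[i mod 3].
Undoing it on yggjd: y−5=t, g−10=w, g−2=e, j−5=e, d−10=t.

tweet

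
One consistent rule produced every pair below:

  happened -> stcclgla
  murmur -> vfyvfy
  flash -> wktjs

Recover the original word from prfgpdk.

Each letter's alphabet position (a=0..z=25) is mapped through 11·x+19 mod 26 — an affine cipher.
Undoing it on prfgpdk: p(15)→19·(15−19)≡2=c; r(17)→19·(17−19)≡14=o; f(5)→19·(5−19)≡20=u; g(6)→19·(6−19)≡13=n; p(15)→19·(15−19)≡2=c; d(3)→19·(3−19)≡8=i; k(10)→19·(10−19)≡11=l (all mod 26).

council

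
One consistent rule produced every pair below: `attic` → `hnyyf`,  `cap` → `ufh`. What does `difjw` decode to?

The output letters match the input read backwards, each shifted +5: attic reversed is citta. Read the word backwards and shift each letter +5.
Reversing it on difjw: shift back: d−5=y, i−5=d, f−5=a, j−5=e, w−5=r → ydaer; then reverse → ready.

ready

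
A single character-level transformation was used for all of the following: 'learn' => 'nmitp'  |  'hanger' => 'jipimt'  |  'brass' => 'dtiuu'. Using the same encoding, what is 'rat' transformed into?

tiv

Vowels shift forward by 8 and consonants shift forward by 2.
Applying it to rat: r(cons)+2=t, a(vowel)+8=i, t(cons)+2=v.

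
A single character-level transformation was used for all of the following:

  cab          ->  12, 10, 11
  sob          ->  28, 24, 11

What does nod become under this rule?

c is letter #3 and maps to 12: an offset of 9. Each letter is replaced by its alphabet position (a=1..z=26) + 9.
Applying it to nod: n=14→23, o=15→24, d=4→13.

23, 24, 13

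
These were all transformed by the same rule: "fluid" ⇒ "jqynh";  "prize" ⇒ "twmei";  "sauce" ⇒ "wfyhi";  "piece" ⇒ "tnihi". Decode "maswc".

ivory

Shifts by position in fluid: pos 0: f→j (+4), pos 1: l→q (+5), pos 2: u→y (+4), pos 3: i→n (+5) — repeating every 2. A repeating key of period 2 is used — shifts +4, +5 over and over.
Decoding maswc: m−4=i, a−5=v, s−4=o, w−5=r, c−4=y.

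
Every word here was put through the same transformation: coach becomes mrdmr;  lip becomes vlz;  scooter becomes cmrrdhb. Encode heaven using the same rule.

rhdfhx

Vowels shift forward by 3 and consonants shift forward by 10.
On heaven: h(cons)+10=r, e(vowel)+3=h, a(vowel)+3=d, v(cons)+10=f, e(vowel)+3=h, n(cons)+10=x.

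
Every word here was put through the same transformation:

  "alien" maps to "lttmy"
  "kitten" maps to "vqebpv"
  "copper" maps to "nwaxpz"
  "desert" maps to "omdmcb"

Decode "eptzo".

third

Shifts by position in alien: pos 0: a→l (+11), pos 1: l→t (+8), pos 2: i→t (+11), pos 3: e→m (+8) — repeating every 2. It's a Vigenère-style cipher with numeric key [11,8]: position i shifts by key[i mod 2].
Decoding eptzo: e−11=t, p−8=h, t−11=i, z−8=r, o−11=d.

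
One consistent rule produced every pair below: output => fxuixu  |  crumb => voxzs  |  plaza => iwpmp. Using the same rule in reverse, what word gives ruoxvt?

struck

o(14)→f(5) and u(20)→x(23) fit y≡3x+15 (mod 26); the inverse of 3 mod 26 is 9. Each letter's alphabet position (a=0..z=25) is mapped through 3·x+15 mod 26 — an affine cipher.
Undoing it on ruoxvt: r(17)→9·(17−15)≡18=s; u(20)→9·(20−15)≡19=t; o(14)→9·(14−15)≡17=r; x(23)→9·(23−15)≡20=u; v(21)→9·(21−15)≡2=c; t(19)→9·(19−15)≡10=k (all mod 26).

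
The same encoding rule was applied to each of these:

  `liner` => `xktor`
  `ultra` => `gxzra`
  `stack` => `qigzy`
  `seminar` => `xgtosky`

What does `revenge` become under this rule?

kmtkbkx

The output letters match the input read backwards, each shifted +6: liner reversed is renil. Read the word backwards and shift each letter +6.
Applying it to revenge: reverse → egnever; then shift: e+6=k, g+6=m, n+6=t, e+6=k, v+6=b, e+6=k, r+6=x.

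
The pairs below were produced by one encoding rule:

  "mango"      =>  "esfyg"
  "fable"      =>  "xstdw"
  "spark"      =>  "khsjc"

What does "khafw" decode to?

Compare letters: m→e is +18, a→s is +18, n→f is +18 — a constant shift. Every letter moves 18 places later in the alphabet, wrapping around z→a.
Decoding khafw: k−18=s, h−18=p, a−18=i, f−18=n, w−18=e.

spine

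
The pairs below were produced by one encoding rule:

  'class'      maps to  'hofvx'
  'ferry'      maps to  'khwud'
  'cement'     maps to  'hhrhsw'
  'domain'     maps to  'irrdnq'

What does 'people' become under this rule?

Shifts by position in class: pos 0: c→h (+5), pos 1: l→o (+3), pos 2: a→f (+5), pos 3: s→v (+3) — repeating every 2. A repeating key of period 2 is used — shifts +5, +3 over and over.
Applying it to people: p+5=u, e+3=h, o+5=t, p+3=s, l+5=q, e+3=h.

uhtsqh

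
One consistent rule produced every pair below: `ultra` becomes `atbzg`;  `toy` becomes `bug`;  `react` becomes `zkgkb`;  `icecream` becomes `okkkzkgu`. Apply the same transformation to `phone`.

xpuvk

The rule splits by letter class: vowels +6, consonants +8.
Applying it to phone: p(cons)+8=x, h(cons)+8=p, o(vowel)+6=u, n(cons)+8=v, e(vowel)+6=k.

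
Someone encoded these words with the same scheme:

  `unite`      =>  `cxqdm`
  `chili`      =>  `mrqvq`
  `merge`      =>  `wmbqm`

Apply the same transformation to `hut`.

rcd

The rule splits by letter class: vowels +8, consonants +10.
On hut: h(cons)+10=r, u(vowel)+8=c, t(cons)+10=d.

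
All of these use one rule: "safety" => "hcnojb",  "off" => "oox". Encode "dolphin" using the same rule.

The output letters match the input read backwards, each shifted +9: safety reversed is ytefas. The word is reversed, then every letter is shifted forward by 9.
On dolphin: reverse → nihplod; then shift: n+9=w, i+9=r, h+9=q, p+9=y, l+9=u, o+9=x, d+9=m.

wrqyuxm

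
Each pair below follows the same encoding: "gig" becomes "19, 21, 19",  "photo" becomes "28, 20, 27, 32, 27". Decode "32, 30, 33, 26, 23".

g is letter #7 and maps to 19: an offset of 12. Letters become their 1-based position plus 12 (so a→13, b→14, …).
Undoing it on 32, 30, 33, 26, 23: 32→(32−12)÷1=20=t, 30→(30−12)÷1=18=r, 33→(33−12)÷1=21=u, 26→(26−12)÷1=14=n, 23→(23−12)÷1=11=k.

trunk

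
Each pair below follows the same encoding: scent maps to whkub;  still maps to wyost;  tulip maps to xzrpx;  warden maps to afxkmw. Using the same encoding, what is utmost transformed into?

In scent: s→w is +4, c→h is +5, e→k is +6, n→u is +7 — the shift increases by 1 each position. Each letter shifts forward by (position + 4), i.e. 4, 5, 6, … — the shift grows by one for each successive letter.
Applying it to utmost: u+4=y, t+5=y, m+6=s, o+7=v, s+8=a, t+9=c.

yysvac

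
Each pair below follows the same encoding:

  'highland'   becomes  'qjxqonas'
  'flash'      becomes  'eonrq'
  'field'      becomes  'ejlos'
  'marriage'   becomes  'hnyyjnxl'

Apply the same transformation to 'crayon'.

zynbta

h(7)→q(16) and i(8)→j(9) fit y≡19x+13 (mod 26); the inverse of 19 mod 26 is 11. Treating letters as 0–25, the rule is x ↦ 19x + 13 (mod 26).
On crayon: c(2)→19·2+13≡25=z; r(17)→19·17+13≡24=y; a(0)→19·0+13≡13=n; y(24)→19·24+13≡1=b; o(14)→19·14+13≡19=t; n(13)→19·13+13≡0=a (all mod 26).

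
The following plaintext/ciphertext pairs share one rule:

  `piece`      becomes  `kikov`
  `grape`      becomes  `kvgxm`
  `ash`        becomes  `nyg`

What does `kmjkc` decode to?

The output letters match the input read backwards, each shifted +6: piece reversed is eceip. Read the word backwards and shift each letter +6.
Undoing it on kmjkc: shift back: k−6=e, m−6=g, j−6=d, k−6=e, c−6=w → egdew; then reverse → wedge.

wedge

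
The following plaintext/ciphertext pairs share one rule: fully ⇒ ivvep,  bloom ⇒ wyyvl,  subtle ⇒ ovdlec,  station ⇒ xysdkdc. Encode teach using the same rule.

The word is reversed, then every letter is shifted forward by 10.
On teach: reverse → hcaet; then shift: h+10=r, c+10=m, a+10=k, e+10=o, t+10=d.

rmkod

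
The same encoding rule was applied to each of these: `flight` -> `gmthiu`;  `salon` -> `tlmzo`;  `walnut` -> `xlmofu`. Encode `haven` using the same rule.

ilwpo

The shift depends on letter class: consonant f→g is +1, but vowel i→t is +11. The rule splits by letter class: vowels +11, consonants +1.
Applying it to haven: h(cons)+1=i, a(vowel)+11=l, v(cons)+1=w, e(vowel)+11=p, n(cons)+1=o.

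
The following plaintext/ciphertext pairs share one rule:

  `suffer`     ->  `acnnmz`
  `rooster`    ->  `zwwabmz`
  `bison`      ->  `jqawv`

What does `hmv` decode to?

This is a Caesar cipher with shift 8.
Undoing it on hmv: h−8=z, m−8=e, v−8=n.

zen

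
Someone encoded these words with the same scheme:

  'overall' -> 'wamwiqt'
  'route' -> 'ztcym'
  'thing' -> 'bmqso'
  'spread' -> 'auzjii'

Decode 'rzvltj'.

Shifts by position in overall: pos 0: o→w (+8), pos 1: v→a (+5), pos 2: e→m (+8), pos 3: r→w (+5) — repeating every 2. It's a Vigenère-style cipher with numeric key [8,5]: position i shifts by key[i mod 2].
Decoding rzvltj: r−8=j, z−5=u, v−8=n, l−5=g, t−8=l, j−5=e.

jungle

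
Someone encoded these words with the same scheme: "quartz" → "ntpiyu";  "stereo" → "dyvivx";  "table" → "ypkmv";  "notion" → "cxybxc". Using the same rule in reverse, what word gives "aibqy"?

Treating letters as 0–25, the rule is x ↦ 21x + 15 (mod 26).
Decoding aibqy: a(0)→5·(0−15)≡3=d; i(8)→5·(8−15)≡17=r; b(1)→5·(1−15)≡8=i; q(16)→5·(16−15)≡5=f; y(24)→5·(24−15)≡19=t (all mod 26).

drift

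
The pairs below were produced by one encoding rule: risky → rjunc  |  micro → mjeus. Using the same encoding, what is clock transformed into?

cmqfo

In risky: r→r is +0, i→j is +1, s→u is +2, k→n is +3 — the shift increases by 1 each position. Each letter shifts forward by its position index (0, 1, 2, …) — the shift grows by one for each successive letter.
For clock: c+0=c, l+1=m, o+2=q, c+3=f, k+4=o.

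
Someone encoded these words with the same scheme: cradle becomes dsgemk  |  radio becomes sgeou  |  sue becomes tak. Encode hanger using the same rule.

The shift depends on letter class: consonant c→d is +1, but vowel a→g is +6. Vowels shift forward by 6 and consonants shift forward by 1.
Applying it to hanger: h(cons)+1=i, a(vowel)+6=g, n(cons)+1=o, g(cons)+1=h, e(vowel)+6=k, r(cons)+1=s.

igohks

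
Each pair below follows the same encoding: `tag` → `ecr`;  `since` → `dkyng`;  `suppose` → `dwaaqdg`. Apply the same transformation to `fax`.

The shift depends on letter class: consonant t→e is +11, but vowel a→c is +2. The rule splits by letter class: vowels +2, consonants +11.
For fax: f(cons)+11=q, a(vowel)+2=c, x(cons)+11=i.

qci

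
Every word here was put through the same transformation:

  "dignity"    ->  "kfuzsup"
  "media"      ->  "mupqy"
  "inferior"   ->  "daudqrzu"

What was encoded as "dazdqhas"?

The output letters match the input read backwards, each shifted +12: dignity reversed is ytingid. Read the word backwards and shift each letter +12.
Reversing it on dazdqhas: shift back: d−12=r, a−12=o, z−12=n, d−12=r, q−12=e, h−12=v, a−12=o, s−12=g → ronrevog; then reverse → governor.

governor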